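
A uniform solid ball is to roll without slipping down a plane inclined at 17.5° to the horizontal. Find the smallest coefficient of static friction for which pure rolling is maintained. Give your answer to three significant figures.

μ_min ≈ 0.0901

For this body I = (2/5)MR², i.e. k = I/(MR²) = 0.4.
Newton's second law down the slope: Mg sinθ − f = Ma. The torque equation fR = Iα (with α = a/R) gives f = kMa.
These give a = g sinθ/(1+k) and the required friction f = kMg sinθ/(1+k).
With N = Mg cosθ, the no-slip condition f ≤ μN gives μ_min = f/N = k tanθ/(1+k).
μ_min = 0.4 × tan17.5° / 1.4 ≈ 0.0901.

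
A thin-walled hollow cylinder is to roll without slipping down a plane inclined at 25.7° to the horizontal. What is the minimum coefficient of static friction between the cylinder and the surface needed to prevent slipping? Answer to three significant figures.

μ_min ≈ 0.241

The moment of inertia is MR², giving k ≡ I/(MR²) = 1.
Along the incline Mg sinθ − f = Ma, and torque about the center fR = Iα = kMR²(a/R) gives f = kMa.
These give a = g sinθ/(1+k) and the required friction f = kMg sinθ/(1+k).
The normal force is N = Mg cosθ, so μ_min = f/N = k tanθ/(1+k).
μ_min = 1 × tan25.7° / 2 ≈ 0.241.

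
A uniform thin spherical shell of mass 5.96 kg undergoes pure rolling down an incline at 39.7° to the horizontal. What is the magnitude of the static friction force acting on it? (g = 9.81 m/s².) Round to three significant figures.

f ≈ 14.9 N

With I = (2/3)MR², the ratio k = I/(MR²) is 2/3.
Along the incline Mg sinθ − f = Ma, and torque about the center fR = Iα = kMR²(a/R) gives f = kMa.
Combining, a = g sinθ/(1+k) and f = kMa = kMg sinθ/(1+k).
f = (2/3) × 5.96 × 9.81 × sin39.7° / 1.667 ≈ 14.9 N.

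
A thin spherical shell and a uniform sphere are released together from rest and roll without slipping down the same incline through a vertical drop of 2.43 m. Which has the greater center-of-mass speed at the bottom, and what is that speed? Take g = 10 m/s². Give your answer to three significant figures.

For rolling without slipping, Mgh = ½(1+k)Mv² where k = I/(MR²), so v = √(2gh/(1+k)).
Thin spherical shell: k = 2/3, giving v = √(2×10×2.43/1.667) = 5.4 m/s.
Uniform sphere: k = 0.4, giving v = √(2×10×2.43/1.4) = 5.892 m/s.
The smaller k wins: the uniform sphere, at ≈ 5.89 m/s.

the uniform sphere, at v ≈ 5.89 m/s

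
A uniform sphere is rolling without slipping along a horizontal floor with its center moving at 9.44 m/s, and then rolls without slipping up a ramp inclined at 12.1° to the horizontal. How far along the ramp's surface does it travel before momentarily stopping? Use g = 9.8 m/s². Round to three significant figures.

d ≈ 30.4 m

For this body I = (2/5)MR², i.e. k = I/(MR²) = 0.4.
The rolling condition ω = v/R makes the rotational term ½I(v/R)² = ½kMv², so KE_total = ½(1+k)Mv² = (7/10)Mv².
Setting this equal to Mgh gives the vertical rise h = (1+k)v₀²/(2g) = 1.4×9.44²/(2×9.8) = 6.365 m.
Along the incline, d = h/sinθ = 6.365/sin12.1° ≈ 30.4 m.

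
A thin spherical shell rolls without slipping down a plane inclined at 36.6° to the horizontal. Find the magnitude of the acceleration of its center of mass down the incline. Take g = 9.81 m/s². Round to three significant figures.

The moment of inertia is (2/3)MR², giving k ≡ I/(MR²) = 2/3.
Translational: Mg sinθ − f = Ma. Rotational about the CM: fR = Iα = kMRa, so f = kMa.
Eliminating f: Mg sinθ = (1+k)Ma, so a = g sinθ/(1+k) = 9.81 × sin36.6° / 1.667 ≈ 3.51 m/s².

a ≈ 3.51 m/s²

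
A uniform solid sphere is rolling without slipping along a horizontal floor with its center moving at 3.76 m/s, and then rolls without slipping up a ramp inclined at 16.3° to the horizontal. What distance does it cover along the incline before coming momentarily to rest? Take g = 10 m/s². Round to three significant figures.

With I = (2/5)MR², the ratio k = I/(MR²) is 0.4.
Pure rolling means v = ωR; then KE = ½Mv² + ½I(v/R)² = ½(1+k)Mv² = (7/10)Mv².
Setting this equal to Mgh gives the vertical rise h = (1+k)v₀²/(2g) = 1.4×3.76²/(2×10) = 0.9896 m.
Along the incline, d = h/sinθ = 0.9896/sin16.3° ≈ 3.53 m.

d ≈ 3.53 m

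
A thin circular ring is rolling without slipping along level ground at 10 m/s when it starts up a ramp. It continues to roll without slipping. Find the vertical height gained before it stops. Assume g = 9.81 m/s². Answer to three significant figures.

With I = MR², the ratio k = I/(MR²) is 1.
Since it rolls without slipping, ω = v/R and KE = ½Mv² + ½Iω² = ½(1+k)Mv² = Mv².
All of this converts to potential energy at the highest point: Mv₀² = Mgh.
Thus h = (1+k)v₀²/(2g) = 2 × 10² / (2 × 9.81) ≈ 10.2 m.

h ≈ 10.2 m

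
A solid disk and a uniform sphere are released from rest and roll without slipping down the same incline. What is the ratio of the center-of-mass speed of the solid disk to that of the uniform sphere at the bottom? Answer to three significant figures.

Each satisfies Mgh = ½(1+k)Mv² with k = I/(MR²), so v ∝ 1/√(1+k).
For the solid disk k = 0.5; for the uniform sphere k = 0.4.
v₁/v₂ = √((1+k₂)/(1+k₁)) = √(1.4/1.5) ≈ 0.966.

v_ratio ≈ 0.966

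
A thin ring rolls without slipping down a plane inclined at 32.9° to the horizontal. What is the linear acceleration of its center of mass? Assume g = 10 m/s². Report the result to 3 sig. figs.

a ≈ 2.72 m/s²

The moment of inertia is MR², giving k ≡ I/(MR²) = 1.
Newton's second law down the slope: Mg sinθ − f = Ma. The torque equation fR = Iα (with α = a/R) gives f = kMa.
Eliminating f: Mg sinθ = (1+k)Ma, so a = g sinθ/(1+k) = 10 × sin32.9° / 2 ≈ 2.72 m/s².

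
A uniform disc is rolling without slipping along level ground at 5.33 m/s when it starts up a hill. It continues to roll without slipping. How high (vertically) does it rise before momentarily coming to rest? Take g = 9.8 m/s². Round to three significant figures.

h ≈ 2.17 m

With I = (1/2)MR², the ratio k = I/(MR²) is 0.5.
Rolling without slipping gives ω = v/R, so the total kinetic energy is ½Mv² + ½Iω² = ½(1+k)Mv² = (3/4)Mv².
All of this converts to potential energy at the highest point: (3/4)Mv₀² = Mgh.
Thus h = (1+k)v₀²/(2g) = 1.5 × 5.33² / (2 × 9.8) ≈ 2.17 m.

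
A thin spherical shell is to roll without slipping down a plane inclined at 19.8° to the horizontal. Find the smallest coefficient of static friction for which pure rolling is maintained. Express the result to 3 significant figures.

μ_min ≈ 0.144

With I = (2/3)MR², the ratio k = I/(MR²) is 2/3.
Along the incline Mg sinθ − f = Ma, and torque about the center fR = Iα = kMR²(a/R) gives f = kMa.
These give a = g sinθ/(1+k) and the required friction f = kMg sinθ/(1+k).
With N = Mg cosθ, the no-slip condition f ≤ μN gives μ_min = f/N = k tanθ/(1+k).
μ_min = (2/3) × tan19.8° / 1.667 ≈ 0.144.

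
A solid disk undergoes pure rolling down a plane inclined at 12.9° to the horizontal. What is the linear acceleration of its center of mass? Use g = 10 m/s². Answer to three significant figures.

Here I = (1/2)MR², so the shape factor k = I/(MR²) = 0.5.
Newton's second law down the slope: Mg sinθ − f = Ma. The torque equation fR = Iα (with α = a/R) gives f = kMa.
Eliminating f: Mg sinθ = (1+k)Ma, so a = g sinθ/(1+k) = 10 × sin12.9° / 1.5 ≈ 1.49 m/s².

a ≈ 1.49 m/s²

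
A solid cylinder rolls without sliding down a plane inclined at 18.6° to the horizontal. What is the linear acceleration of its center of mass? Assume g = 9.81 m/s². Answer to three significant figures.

Here I = (1/2)MR², so the shape factor k = I/(MR²) = 0.5.
Translational: Mg sinθ − f = Ma. Rotational about the CM: fR = Iα = kMRa, so f = kMa.
Eliminating f: Mg sinθ = (1+k)Ma, so a = g sinθ/(1+k) = 9.81 × sin18.6° / 1.5 ≈ 2.09 m/s².

a ≈ 2.09 m/s²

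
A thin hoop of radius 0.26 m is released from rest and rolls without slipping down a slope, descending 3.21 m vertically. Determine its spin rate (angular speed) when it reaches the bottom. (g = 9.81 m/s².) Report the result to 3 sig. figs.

ω ≈ 21.6 rad/s

With I = MR², the ratio k = I/(MR²) is 1.
Pure rolling means v = ωR; then KE = ½Mv² + ½I(v/R)² = ½(1+k)Mv² = Mv².
Energy conservation Mgh = ½(1+k)Mv² gives v = √(2gh/(1+k)) = √(2 × 9.81 × 3.21 / 2) = 5.612 m/s.
The angular speed follows from ω = v/R = 5.612/0.26 ≈ 21.6 rad/s.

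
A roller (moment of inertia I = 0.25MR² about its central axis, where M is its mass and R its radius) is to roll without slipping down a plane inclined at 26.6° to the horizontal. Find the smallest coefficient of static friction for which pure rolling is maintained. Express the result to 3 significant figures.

μ_min ≈ 0.100

For this body I = 0.25MR², i.e. k = I/(MR²) = 0.25.
Along the incline Mg sinθ − f = Ma, and torque about the center fR = Iα = kMR²(a/R) gives f = kMa.
These give a = g sinθ/(1+k) and the required friction f = kMg sinθ/(1+k).
The normal force is N = Mg cosθ, so μ_min = f/N = k tanθ/(1+k).
μ_min = 0.25 × tan26.6° / 1.25 ≈ 0.100.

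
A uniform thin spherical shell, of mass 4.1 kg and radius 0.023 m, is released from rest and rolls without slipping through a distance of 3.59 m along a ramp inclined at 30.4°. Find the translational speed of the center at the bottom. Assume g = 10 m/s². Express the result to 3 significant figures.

For this body I = (2/3)MR², i.e. k = I/(MR²) = 2/3.
Pure rolling means v = ωR; then KE = ½Mv² + ½I(v/R)² = ½(1+k)Mv² = (5/6)Mv².
The vertical drop is h = L sinθ = 3.59 × sin30.4° = 1.817 m.
Setting Mgh = (5/6)Mv² gives v = √(2gh/(1+k)) = √(2·10·1.817/1.667) ≈ 4.67 m/s.

v ≈ 4.67 m/s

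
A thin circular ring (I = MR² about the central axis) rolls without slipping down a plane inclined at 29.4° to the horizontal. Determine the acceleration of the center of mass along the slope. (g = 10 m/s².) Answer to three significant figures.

The moment of inertia is MR², giving k ≡ I/(MR²) = 1.
Newton's second law down the slope: Mg sinθ − f = Ma. The torque equation fR = Iα (with α = a/R) gives f = kMa.
Eliminating f: Mg sinθ = (1+k)Ma, so a = g sinθ/(1+k) = 10 × sin29.4° / 2 ≈ 2.45 m/s².

a ≈ 2.45 m/s²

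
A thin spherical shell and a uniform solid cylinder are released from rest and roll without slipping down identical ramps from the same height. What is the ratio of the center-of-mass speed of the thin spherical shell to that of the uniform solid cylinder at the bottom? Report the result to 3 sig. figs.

Each satisfies Mgh = ½(1+k)Mv² with k = I/(MR²), so v ∝ 1/√(1+k).
For the thin spherical shell k = 2/3; for the uniform solid cylinder k = 0.5.
v₁/v₂ = √((1+k₂)/(1+k₁)) = √(1.5/1.667) ≈ 0.949.

v_ratio ≈ 0.949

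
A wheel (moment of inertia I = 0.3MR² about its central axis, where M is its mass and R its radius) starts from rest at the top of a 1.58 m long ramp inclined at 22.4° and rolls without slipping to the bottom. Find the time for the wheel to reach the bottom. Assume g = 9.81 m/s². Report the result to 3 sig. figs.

With I = 0.3MR², the ratio k = I/(MR²) is 0.3.
Along the incline Mg sinθ − f = Ma, and torque about the center fR = Iα = kMR²(a/R) gives f = kMa.
Hence a = g sinθ/(1+k) = 9.81×sin22.4°/1.3 = 2.876 m/s².
Starting from rest, L = ½at², so t = √(2L/a) = √(2×1.58/2.876) ≈ 1.05 s.

t ≈ 1.05 s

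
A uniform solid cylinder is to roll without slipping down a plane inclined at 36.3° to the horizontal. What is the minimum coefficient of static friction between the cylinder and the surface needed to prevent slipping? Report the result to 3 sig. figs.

μ_min ≈ 0.245

Here I = (1/2)MR², so the shape factor k = I/(MR²) = 0.5.
Along the incline Mg sinθ − f = Ma, and torque about the center fR = Iα = kMR²(a/R) gives f = kMa.
These give a = g sinθ/(1+k) and the required friction f = kMg sinθ/(1+k).
With N = Mg cosθ, the no-slip condition f ≤ μN gives μ_min = f/N = k tanθ/(1+k).
μ_min = 0.5 × tan36.3° / 1.5 ≈ 0.245.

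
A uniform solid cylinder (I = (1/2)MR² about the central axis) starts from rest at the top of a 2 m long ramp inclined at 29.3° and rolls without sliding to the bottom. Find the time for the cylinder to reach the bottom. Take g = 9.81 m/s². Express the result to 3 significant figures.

Here I = (1/2)MR², so the shape factor k = I/(MR²) = 0.5.
Newton's second law down the slope: Mg sinθ − f = Ma. The torque equation fR = Iα (with α = a/R) gives f = kMa.
Hence a = g sinθ/(1+k) = 9.81×sin29.3°/1.5 = 3.201 m/s².
Starting from rest, L = ½at², so t = √(2L/a) = √(2×2/3.201) ≈ 1.12 s.

t ≈ 1.12 s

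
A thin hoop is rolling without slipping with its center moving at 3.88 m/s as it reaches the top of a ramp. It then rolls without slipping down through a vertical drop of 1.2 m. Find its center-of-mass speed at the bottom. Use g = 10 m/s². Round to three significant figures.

The moment of inertia is MR², giving k ≡ I/(MR²) = 1.
Since it rolls without slipping, ω = v/R and KE = ½Mv² + ½Iω² = ½(1+k)Mv² = Mv².
Energy conservation: Mv₀² + Mgh = Mv², so v² = v₀² + 2gh/(1+k).
v = √(3.88² + 2×10×1.2/2) = √27.05 ≈ 5.20 m/s.

v ≈ 5.20 m/s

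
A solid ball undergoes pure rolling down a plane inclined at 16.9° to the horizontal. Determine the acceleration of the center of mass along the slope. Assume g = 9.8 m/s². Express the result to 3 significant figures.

a ≈ 2.03 m/s²

With I = (2/5)MR², the ratio k = I/(MR²) is 0.4.
Translational: Mg sinθ − f = Ma. Rotational about the CM: fR = Iα = kMRa, so f = kMa.
Eliminating f: Mg sinθ = (1+k)Ma, so a = g sinθ/(1+k) = 9.8 × sin16.9° / 1.4 ≈ 2.03 m/s².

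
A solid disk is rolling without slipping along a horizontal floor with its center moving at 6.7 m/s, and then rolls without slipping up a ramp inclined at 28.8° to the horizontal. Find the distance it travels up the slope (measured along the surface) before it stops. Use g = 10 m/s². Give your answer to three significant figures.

d ≈ 6.99 m

The moment of inertia is (1/2)MR², giving k ≡ I/(MR²) = 0.5.
Since it rolls without slipping, ω = v/R and KE = ½Mv² + ½Iω² = ½(1+k)Mv² = (3/4)Mv².
Setting this equal to Mgh gives the vertical rise h = (1+k)v₀²/(2g) = 1.5×6.7²/(2×10) = 3.367 m.
Along the incline, d = h/sinθ = 3.367/sin28.8° ≈ 6.99 m.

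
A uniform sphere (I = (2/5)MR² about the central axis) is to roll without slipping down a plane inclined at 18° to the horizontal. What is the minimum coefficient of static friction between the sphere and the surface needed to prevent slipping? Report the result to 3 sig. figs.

With I = (2/5)MR², the ratio k = I/(MR²) is 0.4.
Translational: Mg sinθ − f = Ma. Rotational about the CM: fR = Iα = kMRa, so f = kMa.
These give a = g sinθ/(1+k) and the required friction f = kMg sinθ/(1+k).
The normal force is N = Mg cosθ, so μ_min = f/N = k tanθ/(1+k).
μ_min = 0.4 × tan18° / 1.4 ≈ 0.0928.

μ_min ≈ 0.0928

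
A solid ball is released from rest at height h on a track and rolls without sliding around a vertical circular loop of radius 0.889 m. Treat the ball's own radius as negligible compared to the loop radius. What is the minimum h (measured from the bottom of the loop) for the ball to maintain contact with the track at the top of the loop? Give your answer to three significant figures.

h_min ≈ 2.40 m

Here I = (2/5)MR², so the shape factor k = I/(MR²) = 0.4.
At the top of the loop, the minimum-contact condition is Mg = Mv_top²/r, so v_top² = gr.
With ω = v/R, the kinetic energy at speed v is ½(1+k)Mv² = (7/10)Mv².
Energy conservation from release (height h) to the top (height 2r): Mgh = Mg(2r) + (7/10)M·gr.
Thus h_min = 2r + (1+k)r/2 = r(2 + 1.4/2) = 0.889 × 2.7 ≈ 2.40 m.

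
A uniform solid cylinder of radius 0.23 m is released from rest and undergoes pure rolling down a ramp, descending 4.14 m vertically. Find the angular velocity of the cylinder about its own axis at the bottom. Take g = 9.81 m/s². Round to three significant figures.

With I = (1/2)MR², the ratio k = I/(MR²) is 0.5.
Pure rolling means v = ωR; then KE = ½Mv² + ½I(v/R)² = ½(1+k)Mv² = (3/4)Mv².
Energy conservation Mgh = ½(1+k)Mv² gives v = √(2gh/(1+k)) = √(2 × 9.81 × 4.14 / 1.5) = 7.359 m/s.
Then ω = v/R = 7.359 / 0.23 ≈ 32.0 rad/s.

ω ≈ 32.0 rad/s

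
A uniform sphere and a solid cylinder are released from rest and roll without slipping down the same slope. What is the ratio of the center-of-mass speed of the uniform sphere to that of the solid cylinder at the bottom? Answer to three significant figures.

v_ratio ≈ 1.04

Each satisfies Mgh = ½(1+k)Mv² with k = I/(MR²), so v ∝ 1/√(1+k).
For the uniform sphere k = 0.4; for the solid cylinder k = 0.5.
v₁/v₂ = √((1+k₂)/(1+k₁)) = √(1.5/1.4) ≈ 1.04.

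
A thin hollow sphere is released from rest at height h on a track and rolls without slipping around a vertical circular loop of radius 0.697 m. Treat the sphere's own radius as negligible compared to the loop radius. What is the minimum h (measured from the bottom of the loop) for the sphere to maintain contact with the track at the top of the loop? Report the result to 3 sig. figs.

h_min ≈ 1.97 m

With I = (2/3)MR², the ratio k = I/(MR²) is 2/3.
At the top of the loop, the minimum-contact condition is Mg = Mv_top²/r, so v_top² = gr.
With ω = v/R, the kinetic energy at speed v is ½(1+k)Mv² = (5/6)Mv².
Energy conservation from release (height h) to the top (height 2r): Mgh = Mg(2r) + (5/6)M·gr.
Thus h_min = 2r + (1+k)r/2 = r(2 + 1.667/2) = 0.697 × 2.833 ≈ 1.97 m.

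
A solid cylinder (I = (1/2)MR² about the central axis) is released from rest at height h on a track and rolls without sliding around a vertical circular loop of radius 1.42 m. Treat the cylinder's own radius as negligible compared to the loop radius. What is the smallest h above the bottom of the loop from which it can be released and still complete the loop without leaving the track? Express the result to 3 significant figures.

With I = (1/2)MR², the ratio k = I/(MR²) is 0.5.
At the top of the loop, the minimum-contact condition is Mg = Mv_top²/r, so v_top² = gr.
With ω = v/R, the kinetic energy at speed v is ½(1+k)Mv² = (3/4)Mv².
Energy conservation from release (height h) to the top (height 2r): Mgh = Mg(2r) + (3/4)M·gr.
Thus h_min = 2r + (1+k)r/2 = r(2 + 1.5/2) = 1.42 × 2.75 ≈ 3.91 m.

h_min ≈ 3.91 m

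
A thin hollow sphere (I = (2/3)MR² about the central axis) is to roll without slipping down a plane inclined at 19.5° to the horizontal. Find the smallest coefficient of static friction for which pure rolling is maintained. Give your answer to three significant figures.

The moment of inertia is (2/3)MR², giving k ≡ I/(MR²) = 2/3.
Along the incline Mg sinθ − f = Ma, and torque about the center fR = Iα = kMR²(a/R) gives f = kMa.
These give a = g sinθ/(1+k) and the required friction f = kMg sinθ/(1+k).
With N = Mg cosθ, the no-slip condition f ≤ μN gives μ_min = f/N = k tanθ/(1+k).
μ_min = (2/3) × tan19.5° / 1.667 ≈ 0.142.

μ_min ≈ 0.142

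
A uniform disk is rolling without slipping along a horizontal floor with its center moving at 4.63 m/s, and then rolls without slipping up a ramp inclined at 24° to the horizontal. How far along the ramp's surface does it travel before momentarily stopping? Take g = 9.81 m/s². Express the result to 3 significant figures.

d ≈ 4.03 m

Here I = (1/2)MR², so the shape factor k = I/(MR²) = 0.5.
The rolling condition ω = v/R makes the rotational term ½I(v/R)² = ½kMv², so KE_total = ½(1+k)Mv² = (3/4)Mv².
Setting this equal to Mgh gives the vertical rise h = (1+k)v₀²/(2g) = 1.5×4.63²/(2×9.81) = 1.639 m.
The distance along the slope is d = h/sinθ = 1.639/sin24° ≈ 4.03 m.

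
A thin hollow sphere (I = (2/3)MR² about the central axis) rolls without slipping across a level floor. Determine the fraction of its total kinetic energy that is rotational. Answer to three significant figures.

fraction ≈ 0.400

The moment of inertia is (2/3)MR², giving k ≡ I/(MR²) = 2/3.
With ω = v/R, KE_trans = ½Mv² and KE_rot = ½Iω² = ½kMv², so KE_total = ½(1+k)Mv².
The rotational fraction is therefore k/(1+k) = (2/3)/1.667 ≈ 0.400.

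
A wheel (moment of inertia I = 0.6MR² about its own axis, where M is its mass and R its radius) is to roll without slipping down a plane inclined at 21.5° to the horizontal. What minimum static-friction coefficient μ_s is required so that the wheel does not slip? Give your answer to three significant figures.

μ_min ≈ 0.148

The moment of inertia is 0.6MR², giving k ≡ I/(MR²) = 0.6.
Translational: Mg sinθ − f = Ma. Rotational about the CM: fR = Iα = kMRa, so f = kMa.
These give a = g sinθ/(1+k) and the required friction f = kMg sinθ/(1+k).
The normal force is N = Mg cosθ, so μ_min = f/N = k tanθ/(1+k).
μ_min = 0.6 × tan21.5° / 1.6 ≈ 0.148.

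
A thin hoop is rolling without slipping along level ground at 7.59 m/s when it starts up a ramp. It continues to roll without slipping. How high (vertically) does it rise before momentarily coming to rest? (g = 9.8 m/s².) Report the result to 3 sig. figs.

h ≈ 5.88 m

For this body I = MR², i.e. k = I/(MR²) = 1.
The rolling condition ω = v/R makes the rotational term ½I(v/R)² = ½kMv², so KE_total = ½(1+k)Mv² = Mv².
All of this converts to potential energy at the highest point: Mv₀² = Mgh.
Thus h = (1+k)v₀²/(2g) = 2 × 7.59² / (2 × 9.8) ≈ 5.88 m.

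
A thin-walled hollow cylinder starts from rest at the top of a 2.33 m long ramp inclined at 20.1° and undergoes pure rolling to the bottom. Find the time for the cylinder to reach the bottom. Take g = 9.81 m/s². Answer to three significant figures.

The moment of inertia is MR², giving k ≡ I/(MR²) = 1.
Translational: Mg sinθ − f = Ma. Rotational about the CM: fR = Iα = kMRa, so f = kMa.
Hence a = g sinθ/(1+k) = 9.81×sin20.1°/2 = 1.686 m/s².
With constant a from rest, t = √(2L/a) = √(2·2.33/1.686) ≈ 1.66 s.

t ≈ 1.66 s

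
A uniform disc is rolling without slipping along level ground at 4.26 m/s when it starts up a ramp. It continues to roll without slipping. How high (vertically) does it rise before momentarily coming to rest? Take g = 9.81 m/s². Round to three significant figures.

h ≈ 1.39 m

The moment of inertia is (1/2)MR², giving k ≡ I/(MR²) = 0.5.
Rolling without slipping gives ω = v/R, so the total kinetic energy is ½Mv² + ½Iω² = ½(1+k)Mv² = (3/4)Mv².
At the top the kinetic energy is zero, so (3/4)Mv₀² = Mgh.
Thus h = (1+k)v₀²/(2g) = 1.5 × 4.26² / (2 × 9.81) ≈ 1.39 m.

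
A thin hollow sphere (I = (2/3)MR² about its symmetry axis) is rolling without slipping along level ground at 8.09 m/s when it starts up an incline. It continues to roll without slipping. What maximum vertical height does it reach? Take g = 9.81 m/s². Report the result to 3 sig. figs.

Here I = (2/3)MR², so the shape factor k = I/(MR²) = 2/3.
Pure rolling means v = ωR; then KE = ½Mv² + ½I(v/R)² = ½(1+k)Mv² = (5/6)Mv².
At the top the kinetic energy is zero, so (5/6)Mv₀² = Mgh.
Thus h = (1+k)v₀²/(2g) = 1.667 × 8.09² / (2 × 9.81) ≈ 5.56 m.

h ≈ 5.56 m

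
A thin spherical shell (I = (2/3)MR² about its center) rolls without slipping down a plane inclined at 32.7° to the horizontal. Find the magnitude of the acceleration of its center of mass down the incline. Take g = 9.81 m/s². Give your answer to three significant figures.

a ≈ 3.18 m/s²

The moment of inertia is (2/3)MR², giving k ≡ I/(MR²) = 2/3.
Translational: Mg sinθ − f = Ma. Rotational about the CM: fR = Iα = kMRa, so f = kMa.
Eliminating f: Mg sinθ = (1+k)Ma, so a = g sinθ/(1+k) = 9.81 × sin32.7° / 1.667 ≈ 3.18 m/s².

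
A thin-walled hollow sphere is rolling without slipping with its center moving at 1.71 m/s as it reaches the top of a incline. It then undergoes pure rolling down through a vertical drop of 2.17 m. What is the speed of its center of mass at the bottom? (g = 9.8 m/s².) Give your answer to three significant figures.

Here I = (2/3)MR², so the shape factor k = I/(MR²) = 2/3.
The rolling condition ω = v/R makes the rotational term ½I(v/R)² = ½kMv², so KE_total = ½(1+k)Mv² = (5/6)Mv².
Energy conservation: (5/6)Mv₀² + Mgh = (5/6)Mv², so v² = v₀² + 2gh/(1+k).
v = √(1.71² + 2×9.8×2.17/1.667) = √28.44 ≈ 5.33 m/s.

v ≈ 5.33 m/s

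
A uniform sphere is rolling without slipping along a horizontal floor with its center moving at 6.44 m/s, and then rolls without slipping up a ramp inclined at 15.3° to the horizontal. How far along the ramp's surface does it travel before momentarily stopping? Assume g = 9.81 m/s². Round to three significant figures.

The moment of inertia is (2/5)MR², giving k ≡ I/(MR²) = 0.4.
The rolling condition ω = v/R makes the rotational term ½I(v/R)² = ½kMv², so KE_total = ½(1+k)Mv² = (7/10)Mv².
Setting this equal to Mgh gives the vertical rise h = (1+k)v₀²/(2g) = 1.4×6.44²/(2×9.81) = 2.959 m.
The distance along the slope is d = h/sinθ = 2.959/sin15.3° ≈ 11.2 m.

d ≈ 11.2 m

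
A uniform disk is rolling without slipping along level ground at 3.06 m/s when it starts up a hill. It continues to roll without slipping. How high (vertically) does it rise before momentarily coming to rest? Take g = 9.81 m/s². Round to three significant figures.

Here I = (1/2)MR², so the shape factor k = I/(MR²) = 0.5.
Pure rolling means v = ωR; then KE = ½Mv² + ½I(v/R)² = ½(1+k)Mv² = (3/4)Mv².
All of this converts to potential energy at the highest point: (3/4)Mv₀² = Mgh.
Thus h = (1+k)v₀²/(2g) = 1.5 × 3.06² / (2 × 9.81) ≈ 0.716 m.

h ≈ 0.716 m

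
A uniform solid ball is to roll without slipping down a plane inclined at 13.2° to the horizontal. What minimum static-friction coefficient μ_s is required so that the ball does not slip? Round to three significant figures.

μ_min ≈ 0.0670

The moment of inertia is (2/5)MR², giving k ≡ I/(MR²) = 0.4.
Newton's second law down the slope: Mg sinθ − f = Ma. The torque equation fR = Iα (with α = a/R) gives f = kMa.
These give a = g sinθ/(1+k) and the required friction f = kMg sinθ/(1+k).
With N = Mg cosθ, the no-slip condition f ≤ μN gives μ_min = f/N = k tanθ/(1+k).
μ_min = 0.4 × tan13.2° / 1.4 ≈ 0.0670.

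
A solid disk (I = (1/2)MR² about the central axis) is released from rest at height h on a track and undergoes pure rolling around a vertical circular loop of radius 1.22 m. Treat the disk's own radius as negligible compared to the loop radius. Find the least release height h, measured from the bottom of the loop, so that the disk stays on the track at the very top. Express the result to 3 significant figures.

With I = (1/2)MR², the ratio k = I/(MR²) is 0.5.
At the top of the loop, the minimum-contact condition is Mg = Mv_top²/r, so v_top² = gr.
With ω = v/R, the kinetic energy at speed v is ½(1+k)Mv² = (3/4)Mv².
Energy conservation from release (height h) to the top (height 2r): Mgh = Mg(2r) + (3/4)M·gr.
Thus h_min = 2r + (1+k)r/2 = r(2 + 1.5/2) = 1.22 × 2.75 ≈ 3.36 m.

h_min ≈ 3.36 m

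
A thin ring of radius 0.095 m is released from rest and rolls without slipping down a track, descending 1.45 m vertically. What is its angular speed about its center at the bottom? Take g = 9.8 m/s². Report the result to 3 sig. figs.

ω ≈ 39.7 rad/s

The moment of inertia is MR², giving k ≡ I/(MR²) = 1.
Since it rolls without slipping, ω = v/R and KE = ½Mv² + ½Iω² = ½(1+k)Mv² = Mv².
Energy conservation Mgh = ½(1+k)Mv² gives v = √(2gh/(1+k)) = √(2 × 9.8 × 1.45 / 2) = 3.77 m/s.
Then ω = v/R = 3.77 / 0.095 ≈ 39.7 rad/s.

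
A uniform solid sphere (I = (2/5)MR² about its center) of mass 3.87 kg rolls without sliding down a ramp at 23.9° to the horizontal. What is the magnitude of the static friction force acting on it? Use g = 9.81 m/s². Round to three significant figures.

Here I = (2/5)MR², so the shape factor k = I/(MR²) = 0.4.
Along the incline Mg sinθ − f = Ma, and torque about the center fR = Iα = kMR²(a/R) gives f = kMa.
Combining, a = g sinθ/(1+k) and f = kMa = kMg sinθ/(1+k).
f = 0.4 × 3.87 × 9.81 × sin23.9° / 1.4 ≈ 4.39 N.

f ≈ 4.39 N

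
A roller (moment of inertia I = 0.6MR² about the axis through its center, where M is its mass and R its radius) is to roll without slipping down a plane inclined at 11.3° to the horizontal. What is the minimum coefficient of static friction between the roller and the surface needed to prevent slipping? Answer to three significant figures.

μ_min ≈ 0.0749

With I = 0.6MR², the ratio k = I/(MR²) is 0.6.
Along the incline Mg sinθ − f = Ma, and torque about the center fR = Iα = kMR²(a/R) gives f = kMa.
These give a = g sinθ/(1+k) and the required friction f = kMg sinθ/(1+k).
With N = Mg cosθ, the no-slip condition f ≤ μN gives μ_min = f/N = k tanθ/(1+k).
μ_min = 0.6 × tan11.3° / 1.6 ≈ 0.0749.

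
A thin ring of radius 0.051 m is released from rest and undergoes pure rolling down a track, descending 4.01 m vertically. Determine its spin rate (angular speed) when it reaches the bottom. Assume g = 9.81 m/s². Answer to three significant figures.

ω ≈ 123 rad/s

With I = MR², the ratio k = I/(MR²) is 1.
Since it rolls without slipping, ω = v/R and KE = ½Mv² + ½Iω² = ½(1+k)Mv² = Mv².
Energy conservation Mgh = ½(1+k)Mv² gives v = √(2gh/(1+k)) = √(2 × 9.81 × 4.01 / 2) = 6.272 m/s.
Then ω = v/R = 6.272 / 0.051 ≈ 123 rad/s.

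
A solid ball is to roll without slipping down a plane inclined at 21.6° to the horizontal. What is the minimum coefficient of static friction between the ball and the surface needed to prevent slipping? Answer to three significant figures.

μ_min ≈ 0.113

The moment of inertia is (2/5)MR², giving k ≡ I/(MR²) = 0.4.
Translational: Mg sinθ − f = Ma. Rotational about the CM: fR = Iα = kMRa, so f = kMa.
These give a = g sinθ/(1+k) and the required friction f = kMg sinθ/(1+k).
With N = Mg cosθ, the no-slip condition f ≤ μN gives μ_min = f/N = k tanθ/(1+k).
μ_min = 0.4 × tan21.6° / 1.4 ≈ 0.113.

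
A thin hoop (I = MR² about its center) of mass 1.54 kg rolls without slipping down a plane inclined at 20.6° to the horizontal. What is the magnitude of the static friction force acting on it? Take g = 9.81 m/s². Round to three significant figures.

f ≈ 2.66 N

The moment of inertia is MR², giving k ≡ I/(MR²) = 1.
Along the incline Mg sinθ − f = Ma, and torque about the center fR = Iα = kMR²(a/R) gives f = kMa.
Combining, a = g sinθ/(1+k) and f = kMa = kMg sinθ/(1+k).
f = 1 × 1.54 × 9.81 × sin20.6° / 2 ≈ 2.66 N.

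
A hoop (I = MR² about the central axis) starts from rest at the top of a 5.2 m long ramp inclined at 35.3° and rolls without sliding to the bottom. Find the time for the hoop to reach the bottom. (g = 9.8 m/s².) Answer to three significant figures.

The moment of inertia is MR², giving k ≡ I/(MR²) = 1.
Along the incline Mg sinθ − f = Ma, and torque about the center fR = Iα = kMR²(a/R) gives f = kMa.
Hence a = g sinθ/(1+k) = 9.8×sin35.3°/2 = 2.832 m/s².
Starting from rest, L = ½at², so t = √(2L/a) = √(2×5.2/2.832) ≈ 1.92 s.

t ≈ 1.92 s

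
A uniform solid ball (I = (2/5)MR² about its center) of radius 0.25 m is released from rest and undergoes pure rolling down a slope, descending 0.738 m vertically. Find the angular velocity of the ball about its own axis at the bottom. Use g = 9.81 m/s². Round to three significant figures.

ω ≈ 12.9 rad/s

For this body I = (2/5)MR², i.e. k = I/(MR²) = 0.4.
Pure rolling means v = ωR; then KE = ½Mv² + ½I(v/R)² = ½(1+k)Mv² = (7/10)Mv².
Energy conservation Mgh = ½(1+k)Mv² gives v = √(2gh/(1+k)) = √(2 × 9.81 × 0.738 / 1.4) = 3.216 m/s.
Then ω = v/R = 3.216 / 0.25 ≈ 12.9 rad/s.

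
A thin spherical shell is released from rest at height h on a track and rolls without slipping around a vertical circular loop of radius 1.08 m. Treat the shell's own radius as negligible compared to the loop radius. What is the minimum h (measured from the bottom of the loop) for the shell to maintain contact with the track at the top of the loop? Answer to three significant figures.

With I = (2/3)MR², the ratio k = I/(MR²) is 2/3.
At the top of the loop, the minimum-contact condition is Mg = Mv_top²/r, so v_top² = gr.
With ω = v/R, the kinetic energy at speed v is ½(1+k)Mv² = (5/6)Mv².
Energy conservation from release (height h) to the top (height 2r): Mgh = Mg(2r) + (5/6)M·gr.
Thus h_min = 2r + (1+k)r/2 = r(2 + 1.667/2) = 1.08 × 2.833 ≈ 3.06 m.

h_min ≈ 3.06 m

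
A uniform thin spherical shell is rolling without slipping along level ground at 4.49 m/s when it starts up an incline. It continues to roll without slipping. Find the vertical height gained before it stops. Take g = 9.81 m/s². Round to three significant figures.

With I = (2/3)MR², the ratio k = I/(MR²) is 2/3.
The rolling condition ω = v/R makes the rotational term ½I(v/R)² = ½kMv², so KE_total = ½(1+k)Mv² = (5/6)Mv².
All of this converts to potential energy at the highest point: (5/6)Mv₀² = Mgh.
Thus h = (1+k)v₀²/(2g) = 1.667 × 4.49² / (2 × 9.81) ≈ 1.71 m.

h ≈ 1.71 m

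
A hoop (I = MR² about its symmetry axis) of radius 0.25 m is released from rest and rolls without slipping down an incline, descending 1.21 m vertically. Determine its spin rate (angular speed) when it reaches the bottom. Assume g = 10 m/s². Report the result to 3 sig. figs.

With I = MR², the ratio k = I/(MR²) is 1.
The rolling condition ω = v/R makes the rotational term ½I(v/R)² = ½kMv², so KE_total = ½(1+k)Mv² = Mv².
Energy conservation Mgh = ½(1+k)Mv² gives v = √(2gh/(1+k)) = √(2 × 10 × 1.21 / 2) = 3.479 m/s.
The angular speed follows from ω = v/R = 3.479/0.25 ≈ 13.9 rad/s.

ω ≈ 13.9 rad/s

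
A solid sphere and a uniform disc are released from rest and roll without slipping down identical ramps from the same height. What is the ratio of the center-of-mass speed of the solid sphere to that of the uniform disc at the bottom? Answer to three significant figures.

v_ratio ≈ 1.04

Each satisfies Mgh = ½(1+k)Mv² with k = I/(MR²), so v ∝ 1/√(1+k).
For the solid sphere k = 0.4; for the uniform disc k = 0.5.
v₁/v₂ = √((1+k₂)/(1+k₁)) = √(1.5/1.4) ≈ 1.04.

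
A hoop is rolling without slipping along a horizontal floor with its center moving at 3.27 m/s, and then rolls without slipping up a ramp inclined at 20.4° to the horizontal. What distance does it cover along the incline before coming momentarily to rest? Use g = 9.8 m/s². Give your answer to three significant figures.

With I = MR², the ratio k = I/(MR²) is 1.
Rolling without slipping gives ω = v/R, so the total kinetic energy is ½Mv² + ½Iω² = ½(1+k)Mv² = Mv².
Setting this equal to Mgh gives the vertical rise h = (1+k)v₀²/(2g) = 2×3.27²/(2×9.8) = 1.091 m.
Along the incline, d = h/sinθ = 1.091/sin20.4° ≈ 3.13 m.

d ≈ 3.13 m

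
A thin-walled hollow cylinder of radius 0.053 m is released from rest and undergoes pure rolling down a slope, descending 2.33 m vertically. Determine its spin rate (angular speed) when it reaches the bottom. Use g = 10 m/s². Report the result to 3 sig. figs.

ω ≈ 91.1 rad/s

The moment of inertia is MR², giving k ≡ I/(MR²) = 1.
The rolling condition ω = v/R makes the rotational term ½I(v/R)² = ½kMv², so KE_total = ½(1+k)Mv² = Mv².
Energy conservation Mgh = ½(1+k)Mv² gives v = √(2gh/(1+k)) = √(2 × 10 × 2.33 / 2) = 4.827 m/s.
The angular speed follows from ω = v/R = 4.827/0.053 ≈ 91.1 rad/s.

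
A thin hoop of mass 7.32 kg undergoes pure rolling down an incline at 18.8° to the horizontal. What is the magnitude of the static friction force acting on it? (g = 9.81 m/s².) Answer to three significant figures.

With I = MR², the ratio k = I/(MR²) is 1.
Newton's second law down the slope: Mg sinθ − f = Ma. The torque equation fR = Iα (with α = a/R) gives f = kMa.
Combining, a = g sinθ/(1+k) and f = kMa = kMg sinθ/(1+k).
f = 1 × 7.32 × 9.81 × sin18.8° / 2 ≈ 11.6 N.

f ≈ 11.6 N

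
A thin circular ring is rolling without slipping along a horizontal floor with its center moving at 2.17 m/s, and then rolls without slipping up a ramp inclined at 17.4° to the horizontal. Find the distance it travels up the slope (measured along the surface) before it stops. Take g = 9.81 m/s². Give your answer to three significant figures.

With I = MR², the ratio k = I/(MR²) is 1.
The rolling condition ω = v/R makes the rotational term ½I(v/R)² = ½kMv², so KE_total = ½(1+k)Mv² = Mv².
Setting this equal to Mgh gives the vertical rise h = (1+k)v₀²/(2g) = 2×2.17²/(2×9.81) = 0.48 m.
The distance along the slope is d = h/sinθ = 0.48/sin17.4° ≈ 1.61 m.

d ≈ 1.61 m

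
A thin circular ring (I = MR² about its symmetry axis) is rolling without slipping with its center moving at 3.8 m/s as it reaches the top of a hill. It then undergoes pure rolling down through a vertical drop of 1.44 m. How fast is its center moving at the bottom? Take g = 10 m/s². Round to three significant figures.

For this body I = MR², i.e. k = I/(MR²) = 1.
Pure rolling means v = ωR; then KE = ½Mv² + ½I(v/R)² = ½(1+k)Mv² = Mv².
Conserving energy between top and bottom: Mv² = Mv₀² + Mgh, hence v² = v₀² + 2gh/(1+k).
v = √(3.8² + 2×10×1.44/2) = √28.84 ≈ 5.37 m/s.

v ≈ 5.37 m/s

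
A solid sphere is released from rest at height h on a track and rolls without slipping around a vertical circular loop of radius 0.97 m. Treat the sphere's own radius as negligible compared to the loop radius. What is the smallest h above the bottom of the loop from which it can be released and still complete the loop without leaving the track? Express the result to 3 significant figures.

h_min ≈ 2.62 m

The moment of inertia is (2/5)MR², giving k ≡ I/(MR²) = 0.4.
At the top of the loop, the minimum-contact condition is Mg = Mv_top²/r, so v_top² = gr.
With ω = v/R, the kinetic energy at speed v is ½(1+k)Mv² = (7/10)Mv².
Energy conservation from release (height h) to the top (height 2r): Mgh = Mg(2r) + (7/10)M·gr.
Thus h_min = 2r + (1+k)r/2 = r(2 + 1.4/2) = 0.97 × 2.7 ≈ 2.62 m.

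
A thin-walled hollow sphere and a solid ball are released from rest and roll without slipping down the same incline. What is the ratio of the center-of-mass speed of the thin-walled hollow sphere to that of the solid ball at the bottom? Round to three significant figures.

v_ratio ≈ 0.917

Each satisfies Mgh = ½(1+k)Mv² with k = I/(MR²), so v ∝ 1/√(1+k).
For the thin-walled hollow sphere k = 2/3; for the solid ball k = 0.4.
v₁/v₂ = √((1+k₂)/(1+k₁)) = √(1.4/1.667) ≈ 0.917.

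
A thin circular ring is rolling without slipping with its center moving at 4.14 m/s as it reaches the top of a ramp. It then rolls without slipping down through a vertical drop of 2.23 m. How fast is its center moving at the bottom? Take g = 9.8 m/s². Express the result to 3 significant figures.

v ≈ 6.24 m/s

For this body I = MR², i.e. k = I/(MR²) = 1.
Rolling without slipping gives ω = v/R, so the total kinetic energy is ½Mv² + ½Iω² = ½(1+k)Mv² = Mv².
Conserving energy between top and bottom: Mv² = Mv₀² + Mgh, hence v² = v₀² + 2gh/(1+k).
v = √(4.14² + 2×9.8×2.23/2) = √38.99 ≈ 6.24 m/s.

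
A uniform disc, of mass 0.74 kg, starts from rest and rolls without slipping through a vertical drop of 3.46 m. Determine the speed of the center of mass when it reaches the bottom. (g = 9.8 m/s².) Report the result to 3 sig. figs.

With I = (1/2)MR², the ratio k = I/(MR²) is 0.5.
Pure rolling means v = ωR; then KE = ½Mv² + ½I(v/R)² = ½(1+k)Mv² = (3/4)Mv².
Setting Mgh = (3/4)Mv² gives v = √(2gh/(1+k)) = √(2·9.8·3.46/1.5) ≈ 6.72 m/s.

v ≈ 6.72 m/s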